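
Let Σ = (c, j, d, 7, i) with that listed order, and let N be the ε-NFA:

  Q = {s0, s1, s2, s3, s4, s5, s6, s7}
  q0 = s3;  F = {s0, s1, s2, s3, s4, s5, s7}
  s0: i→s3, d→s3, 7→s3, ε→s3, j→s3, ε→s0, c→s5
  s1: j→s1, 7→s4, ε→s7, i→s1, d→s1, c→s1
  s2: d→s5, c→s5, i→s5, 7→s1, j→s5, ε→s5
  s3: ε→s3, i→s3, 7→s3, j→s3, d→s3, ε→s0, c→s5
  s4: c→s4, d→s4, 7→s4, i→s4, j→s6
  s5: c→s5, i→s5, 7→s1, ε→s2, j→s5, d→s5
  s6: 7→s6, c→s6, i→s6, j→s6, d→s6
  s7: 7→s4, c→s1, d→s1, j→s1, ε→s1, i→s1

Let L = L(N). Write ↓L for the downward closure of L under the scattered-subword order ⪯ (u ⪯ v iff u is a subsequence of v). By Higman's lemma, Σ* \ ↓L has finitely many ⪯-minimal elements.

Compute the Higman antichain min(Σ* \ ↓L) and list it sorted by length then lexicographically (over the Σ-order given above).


Antichain: [c77j].

|Q|=8, |F|=7, |δ|=48 (8 ε).
min D↑ (5 st, q0=0, F={4}): 0:c→1,j→0,d→0,7→0,i→0 1:c→1,j→1,d→1,7→2,i→1 2:c→2,j→2,d→2,7→3,i→2 3:c→3,j→4,d→3,7→3,i→3 4:c→4,j→4,d→4,7→4,i→4 (ε-aug+det+¬).
'c77j': |S_i|=[8, 6, 4, 2, 1] end={s6} ∉↓L; 4/4 deletions ∈↓L.
1 obstructions.


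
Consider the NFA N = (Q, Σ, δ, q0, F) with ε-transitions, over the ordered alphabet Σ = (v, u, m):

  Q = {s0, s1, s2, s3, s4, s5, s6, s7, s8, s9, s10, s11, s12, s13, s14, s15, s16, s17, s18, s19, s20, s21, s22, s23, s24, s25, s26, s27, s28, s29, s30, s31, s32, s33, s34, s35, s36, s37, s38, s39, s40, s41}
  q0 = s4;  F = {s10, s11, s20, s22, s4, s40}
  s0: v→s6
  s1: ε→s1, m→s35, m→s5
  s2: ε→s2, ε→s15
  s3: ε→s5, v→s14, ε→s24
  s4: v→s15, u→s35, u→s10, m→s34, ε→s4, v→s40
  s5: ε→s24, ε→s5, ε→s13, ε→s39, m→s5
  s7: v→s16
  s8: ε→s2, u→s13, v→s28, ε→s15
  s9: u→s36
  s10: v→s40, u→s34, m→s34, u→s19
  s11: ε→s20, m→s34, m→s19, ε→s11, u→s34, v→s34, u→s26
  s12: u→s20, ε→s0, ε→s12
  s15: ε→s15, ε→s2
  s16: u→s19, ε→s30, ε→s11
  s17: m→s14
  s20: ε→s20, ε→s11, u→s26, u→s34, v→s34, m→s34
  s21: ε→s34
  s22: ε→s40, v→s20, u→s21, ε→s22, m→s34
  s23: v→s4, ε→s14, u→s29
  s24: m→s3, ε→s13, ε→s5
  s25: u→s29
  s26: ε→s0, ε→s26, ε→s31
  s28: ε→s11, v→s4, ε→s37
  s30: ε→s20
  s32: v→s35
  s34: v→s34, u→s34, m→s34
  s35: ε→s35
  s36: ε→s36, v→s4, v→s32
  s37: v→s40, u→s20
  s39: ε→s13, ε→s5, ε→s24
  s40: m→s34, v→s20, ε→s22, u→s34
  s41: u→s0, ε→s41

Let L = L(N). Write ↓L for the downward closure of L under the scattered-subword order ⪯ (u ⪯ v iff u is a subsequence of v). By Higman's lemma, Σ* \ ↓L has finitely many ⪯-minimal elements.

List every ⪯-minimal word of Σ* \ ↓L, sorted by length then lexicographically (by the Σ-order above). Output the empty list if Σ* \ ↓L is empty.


min(Σ*\↓L) = [m, vu, uu, vvv].

|Q|=42, |F|=6, |δ|=91 (41 ε).
min D↑ (5 st, q0=0, F={3}): 0:v→1,u→2,m→3 1:v→4,u→3,m→3 2:v→1,u→3,m→3 3:v→3,u→3,m→3 4:v→3,u→3,m→3.
'm': N↓-sim [16, 2] end={s19,s34} — reject; 1/1 single-dels accept.
'vu': |S_i|=[16, 13, 6] end={s0,s21,s26,s31,s34,s6} ∉↓L; 2/2 single-dels accept.
'uu': run [16, 13, 7] end={s0,s19,s21,s26,s31,s34,s6} ∉↓L; 2/2 del acc.
'vvv': |S_i|=[16, 13, 8, 2] end={s34,s6} ∉↓L; 3/3 del acc.
4 words, ⪯-incomp.


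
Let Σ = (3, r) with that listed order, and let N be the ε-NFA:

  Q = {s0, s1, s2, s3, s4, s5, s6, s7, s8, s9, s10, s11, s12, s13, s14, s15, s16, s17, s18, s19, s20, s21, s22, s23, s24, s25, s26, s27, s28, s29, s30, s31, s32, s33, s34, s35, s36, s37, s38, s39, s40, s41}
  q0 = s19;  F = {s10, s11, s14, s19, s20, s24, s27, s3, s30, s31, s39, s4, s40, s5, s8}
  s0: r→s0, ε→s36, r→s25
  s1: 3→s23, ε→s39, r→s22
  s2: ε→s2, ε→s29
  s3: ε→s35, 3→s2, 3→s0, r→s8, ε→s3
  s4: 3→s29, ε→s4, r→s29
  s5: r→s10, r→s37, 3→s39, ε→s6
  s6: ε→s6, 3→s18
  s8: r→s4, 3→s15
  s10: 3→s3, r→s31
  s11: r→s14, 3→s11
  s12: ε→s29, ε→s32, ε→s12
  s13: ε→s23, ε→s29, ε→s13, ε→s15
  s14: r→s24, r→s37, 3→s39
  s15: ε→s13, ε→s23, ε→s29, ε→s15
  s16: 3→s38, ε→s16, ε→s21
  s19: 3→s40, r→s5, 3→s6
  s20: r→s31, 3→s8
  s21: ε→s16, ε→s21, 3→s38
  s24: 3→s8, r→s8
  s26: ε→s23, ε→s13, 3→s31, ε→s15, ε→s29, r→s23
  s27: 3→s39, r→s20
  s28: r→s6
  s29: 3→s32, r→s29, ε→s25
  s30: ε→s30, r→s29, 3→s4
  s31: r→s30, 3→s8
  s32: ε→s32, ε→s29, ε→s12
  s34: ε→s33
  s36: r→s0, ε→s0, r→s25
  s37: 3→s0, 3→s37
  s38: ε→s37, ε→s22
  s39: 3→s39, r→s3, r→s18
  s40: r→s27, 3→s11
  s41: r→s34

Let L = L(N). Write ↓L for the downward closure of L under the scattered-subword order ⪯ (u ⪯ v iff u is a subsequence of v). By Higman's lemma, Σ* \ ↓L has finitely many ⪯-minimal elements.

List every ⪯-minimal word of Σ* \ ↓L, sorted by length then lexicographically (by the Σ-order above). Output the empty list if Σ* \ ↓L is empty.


min(Σ*\↓L) = [r3r3, rr33, rrrrr, 33rrr3, 3rr3rr].

|Q|=42, |F|=15, |δ|=89 (37 ε).
min D↑ (16 st, q0=0, F={13}): 0:3→1,r→2 1:3→3,r→4 2:3→5,r→6 3:3→3,r→7 4:3→5,r→8 5:3→5,r→9 6:3→9,r→10 7:3→5,r→11 8:3→12,r→10 9:3→13,r→12 10:3→12,r→14 11:3→12,r→12 12:3→13,r→15 13:3→13,r→13 14:3→15,r→13 15:3→13,r→13 (ε-aug+det+¬).
'r3r3': N↓-sim [29, 26, 17, 15, 10] end={s0,s12,s13,s15,s2,s23,s25,s29,s32,s36} ∉↓L; 4/4 del acc.
'rr33': N↓-sim [29, 26, 21, 15, 11] end={s0,s12,s13,s15,s2,s23,s25,s29,s32,s36,s37} ∉↓L; 4/4 deletions ∈↓L.
'rrrrr': |S_i|=[29, 26, 21, 13, 8, 6] end={s0,s12,s25,s29,s32,s36} rej; 5/5 deletions ∈↓L.
'33rrr3': run [29, 26, 20, 19, 17, 11, 7] end={s12,s13,s15,s23,s25,s29,s32} — reject; 6/6 single-dels accept.
'3rr3rr': |S_i|=[29, 26, 23, 20, 13, 7, 6] end={s0,s12,s25,s29,s32,s36} ∉↓L; 6/6 deletions ∈↓L.
5 minimals (antichain).


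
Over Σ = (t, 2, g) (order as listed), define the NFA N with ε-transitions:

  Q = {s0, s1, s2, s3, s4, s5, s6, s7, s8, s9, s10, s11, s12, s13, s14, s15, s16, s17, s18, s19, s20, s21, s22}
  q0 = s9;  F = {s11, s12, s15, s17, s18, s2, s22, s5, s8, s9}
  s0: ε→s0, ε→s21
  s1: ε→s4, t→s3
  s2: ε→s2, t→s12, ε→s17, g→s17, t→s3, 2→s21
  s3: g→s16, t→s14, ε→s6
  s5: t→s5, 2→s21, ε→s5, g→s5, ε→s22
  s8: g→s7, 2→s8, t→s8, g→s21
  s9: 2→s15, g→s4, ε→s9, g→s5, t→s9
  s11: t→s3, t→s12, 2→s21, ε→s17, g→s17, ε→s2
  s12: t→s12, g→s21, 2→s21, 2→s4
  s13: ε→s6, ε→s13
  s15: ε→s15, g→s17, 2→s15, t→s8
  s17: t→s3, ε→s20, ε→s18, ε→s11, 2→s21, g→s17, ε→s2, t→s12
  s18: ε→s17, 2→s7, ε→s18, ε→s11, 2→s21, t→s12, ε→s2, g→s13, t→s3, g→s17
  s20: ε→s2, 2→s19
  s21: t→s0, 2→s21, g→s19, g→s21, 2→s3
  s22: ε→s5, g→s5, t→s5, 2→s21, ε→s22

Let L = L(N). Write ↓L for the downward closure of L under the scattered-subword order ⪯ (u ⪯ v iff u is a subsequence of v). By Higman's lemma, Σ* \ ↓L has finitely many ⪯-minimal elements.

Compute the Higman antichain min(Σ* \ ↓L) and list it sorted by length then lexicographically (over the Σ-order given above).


min(Σ*\↓L) = [g2, 2tg].

|Q|=23, |F|=10, |δ|=73 (25 ε).
min D↑ (7 st, q0=0, F={5}): 0:t→0,2→1,g→2 1:t→3,2→1,g→4 2:t→2,2→5,g→2 3:t→3,2→3,g→5 4:t→6,2→5,g→4 5:t→5,2→5,g→5 6:t→6,2→5,g→5.
'g2': |S_i|=[21, 18, 9] end={s0,s14,s16,s19,s21,s3,s4,s6,s7} — reject; 2/2 del acc.
'2tg': N↓-sim [21, 18, 11, 8] end={s0,s14,s16,s19,s21,s3,s6,s7} ∉↓L; 3/3 del acc.
2 words, ⪯-incomp.


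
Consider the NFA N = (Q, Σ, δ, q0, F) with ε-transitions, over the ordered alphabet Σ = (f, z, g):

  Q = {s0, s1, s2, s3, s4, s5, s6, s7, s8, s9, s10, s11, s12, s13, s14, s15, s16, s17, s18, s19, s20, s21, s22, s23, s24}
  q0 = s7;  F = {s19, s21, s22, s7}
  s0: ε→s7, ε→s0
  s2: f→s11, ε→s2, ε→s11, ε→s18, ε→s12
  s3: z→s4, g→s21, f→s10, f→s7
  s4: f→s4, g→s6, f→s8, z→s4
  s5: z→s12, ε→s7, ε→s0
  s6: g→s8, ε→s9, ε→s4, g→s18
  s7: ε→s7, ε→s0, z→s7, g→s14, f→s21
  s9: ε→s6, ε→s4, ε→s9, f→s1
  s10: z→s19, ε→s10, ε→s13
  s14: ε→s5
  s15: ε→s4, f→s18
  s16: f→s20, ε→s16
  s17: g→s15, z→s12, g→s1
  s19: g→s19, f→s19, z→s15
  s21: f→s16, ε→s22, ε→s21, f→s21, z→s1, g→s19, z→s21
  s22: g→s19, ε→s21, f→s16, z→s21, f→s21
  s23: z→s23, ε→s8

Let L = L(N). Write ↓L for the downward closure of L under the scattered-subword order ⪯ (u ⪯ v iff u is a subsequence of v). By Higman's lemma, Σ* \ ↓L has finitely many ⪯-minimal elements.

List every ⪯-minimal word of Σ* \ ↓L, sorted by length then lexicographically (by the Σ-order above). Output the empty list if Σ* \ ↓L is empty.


|Q|=25, |F|=4, |δ|=59 (24 ε).
min D↑ (4 st, q0=0, F={3}): 0:f→1,z→0,g→0 1:f→1,z→1,g→2 2:f→2,z→3,g→2 3:f→3,z→3,g→3.
'fgz': run [17, 12, 8, 7] end={s1,s15,s18,s4,s6,s8,s9} — reject; 3/3 del acc.
1 words, ⪯-incomp.

Antichain: [fgz].


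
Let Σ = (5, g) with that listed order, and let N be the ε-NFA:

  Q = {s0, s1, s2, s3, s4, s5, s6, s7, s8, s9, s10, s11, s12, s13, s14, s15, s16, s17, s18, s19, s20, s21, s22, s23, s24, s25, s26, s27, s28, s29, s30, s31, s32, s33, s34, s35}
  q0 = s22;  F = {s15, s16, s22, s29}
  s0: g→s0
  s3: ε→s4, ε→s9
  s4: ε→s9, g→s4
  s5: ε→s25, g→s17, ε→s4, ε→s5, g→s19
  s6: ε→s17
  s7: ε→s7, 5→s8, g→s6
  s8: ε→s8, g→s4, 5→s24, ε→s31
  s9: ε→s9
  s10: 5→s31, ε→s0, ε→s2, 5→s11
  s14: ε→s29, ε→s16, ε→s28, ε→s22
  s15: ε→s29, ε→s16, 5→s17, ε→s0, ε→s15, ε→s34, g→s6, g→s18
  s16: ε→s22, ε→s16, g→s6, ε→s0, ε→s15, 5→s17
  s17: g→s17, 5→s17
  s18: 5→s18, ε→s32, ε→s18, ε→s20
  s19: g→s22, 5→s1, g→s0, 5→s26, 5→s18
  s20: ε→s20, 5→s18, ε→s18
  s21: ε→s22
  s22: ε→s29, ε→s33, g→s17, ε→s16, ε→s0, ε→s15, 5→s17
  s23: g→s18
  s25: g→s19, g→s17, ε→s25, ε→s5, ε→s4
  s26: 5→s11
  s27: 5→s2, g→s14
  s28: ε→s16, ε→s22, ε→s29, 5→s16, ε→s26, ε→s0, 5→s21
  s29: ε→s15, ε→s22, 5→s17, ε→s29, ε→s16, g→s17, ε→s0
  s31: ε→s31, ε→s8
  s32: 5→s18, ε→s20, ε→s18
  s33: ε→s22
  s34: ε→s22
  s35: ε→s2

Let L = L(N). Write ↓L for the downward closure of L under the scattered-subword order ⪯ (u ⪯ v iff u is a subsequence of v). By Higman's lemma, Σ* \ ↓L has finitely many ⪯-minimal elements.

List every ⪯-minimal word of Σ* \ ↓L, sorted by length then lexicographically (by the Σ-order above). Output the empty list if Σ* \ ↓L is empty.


A = [5, g].

|Q|=36, |F|=4, |δ|=94 (57 ε).
min D↑ (2 st, q0=0, F={1}): 0:5→1,g→1 1:5→1,g→1.
'5': N↓-sim [12, 4] end={s17,s18,s20,s32} ∉↓L; 1/1 single-dels accept.
'g': run [12, 6] end={s0,s17,s18,s20,s32,s6} — reject; 1/1 single-dels accept.
2 obstructions.


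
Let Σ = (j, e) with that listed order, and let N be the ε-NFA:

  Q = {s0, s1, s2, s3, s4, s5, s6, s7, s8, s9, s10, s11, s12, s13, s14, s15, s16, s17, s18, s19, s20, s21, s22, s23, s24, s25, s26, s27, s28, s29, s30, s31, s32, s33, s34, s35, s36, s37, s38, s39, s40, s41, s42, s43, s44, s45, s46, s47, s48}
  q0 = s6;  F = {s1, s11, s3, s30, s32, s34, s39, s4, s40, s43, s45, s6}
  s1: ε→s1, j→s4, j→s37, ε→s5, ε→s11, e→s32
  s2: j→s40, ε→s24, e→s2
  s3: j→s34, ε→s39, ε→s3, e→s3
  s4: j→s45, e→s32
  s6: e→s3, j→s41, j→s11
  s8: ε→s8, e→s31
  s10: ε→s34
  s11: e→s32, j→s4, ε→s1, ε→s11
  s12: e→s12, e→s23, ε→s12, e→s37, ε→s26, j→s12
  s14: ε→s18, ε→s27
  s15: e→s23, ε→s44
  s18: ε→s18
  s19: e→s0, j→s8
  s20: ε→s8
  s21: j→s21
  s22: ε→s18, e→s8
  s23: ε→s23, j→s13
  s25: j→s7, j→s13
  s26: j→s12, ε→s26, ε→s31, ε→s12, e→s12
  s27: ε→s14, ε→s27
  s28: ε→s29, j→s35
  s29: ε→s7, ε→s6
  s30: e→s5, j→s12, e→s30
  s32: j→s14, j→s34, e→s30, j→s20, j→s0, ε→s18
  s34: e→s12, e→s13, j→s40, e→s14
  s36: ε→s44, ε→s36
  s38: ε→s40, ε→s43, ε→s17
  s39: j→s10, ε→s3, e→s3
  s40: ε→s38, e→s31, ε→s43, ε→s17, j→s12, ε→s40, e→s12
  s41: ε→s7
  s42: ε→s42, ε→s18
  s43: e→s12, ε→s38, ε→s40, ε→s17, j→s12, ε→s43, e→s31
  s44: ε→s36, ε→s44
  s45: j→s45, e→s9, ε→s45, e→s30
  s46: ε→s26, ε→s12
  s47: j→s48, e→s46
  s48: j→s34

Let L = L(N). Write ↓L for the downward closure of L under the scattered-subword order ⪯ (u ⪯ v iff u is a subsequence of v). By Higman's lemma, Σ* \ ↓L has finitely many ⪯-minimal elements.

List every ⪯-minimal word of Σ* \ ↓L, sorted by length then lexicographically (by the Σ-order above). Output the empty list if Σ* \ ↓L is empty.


|Q|=49, |F|=12, |δ|=106 (50 ε).
min D↑ (10 st, q0=0, F={9}): 0:j→1,e→2 1:j→3,e→4 2:j→5,e→2 3:j→6,e→4 4:j→5,e→7 5:j→8,e→9 6:j→6,e→7 7:j→9,e→7 8:j→9,e→9 9:j→9,e→9 [Hopcroft].
'eje': run [31, 24, 18, 9] end={s12,s13,s14,s18,s23,s26,s27,s31,s37} ∉↓L; 3/3 deletions ∈↓L.
'jeej': N↓-sim [31, 28, 21, 11, 6] end={s12,s13,s23,s26,s31,s37} — reject; 4/4 single-dels accept.
'ejjj': run [31, 24, 18, 10, 6] end={s12,s13,s23,s26,s31,s37} ∉↓L; 4/4 del acc.
'jjjej': N↓-sim [31, 28, 23, 21, 12, 6] end={s12,s13,s23,s26,s31,s37} — reject; 5/5 deletions ∈↓L.
4 obstructions.

Antichain: [eje, jeej, ejjj, jjjej].


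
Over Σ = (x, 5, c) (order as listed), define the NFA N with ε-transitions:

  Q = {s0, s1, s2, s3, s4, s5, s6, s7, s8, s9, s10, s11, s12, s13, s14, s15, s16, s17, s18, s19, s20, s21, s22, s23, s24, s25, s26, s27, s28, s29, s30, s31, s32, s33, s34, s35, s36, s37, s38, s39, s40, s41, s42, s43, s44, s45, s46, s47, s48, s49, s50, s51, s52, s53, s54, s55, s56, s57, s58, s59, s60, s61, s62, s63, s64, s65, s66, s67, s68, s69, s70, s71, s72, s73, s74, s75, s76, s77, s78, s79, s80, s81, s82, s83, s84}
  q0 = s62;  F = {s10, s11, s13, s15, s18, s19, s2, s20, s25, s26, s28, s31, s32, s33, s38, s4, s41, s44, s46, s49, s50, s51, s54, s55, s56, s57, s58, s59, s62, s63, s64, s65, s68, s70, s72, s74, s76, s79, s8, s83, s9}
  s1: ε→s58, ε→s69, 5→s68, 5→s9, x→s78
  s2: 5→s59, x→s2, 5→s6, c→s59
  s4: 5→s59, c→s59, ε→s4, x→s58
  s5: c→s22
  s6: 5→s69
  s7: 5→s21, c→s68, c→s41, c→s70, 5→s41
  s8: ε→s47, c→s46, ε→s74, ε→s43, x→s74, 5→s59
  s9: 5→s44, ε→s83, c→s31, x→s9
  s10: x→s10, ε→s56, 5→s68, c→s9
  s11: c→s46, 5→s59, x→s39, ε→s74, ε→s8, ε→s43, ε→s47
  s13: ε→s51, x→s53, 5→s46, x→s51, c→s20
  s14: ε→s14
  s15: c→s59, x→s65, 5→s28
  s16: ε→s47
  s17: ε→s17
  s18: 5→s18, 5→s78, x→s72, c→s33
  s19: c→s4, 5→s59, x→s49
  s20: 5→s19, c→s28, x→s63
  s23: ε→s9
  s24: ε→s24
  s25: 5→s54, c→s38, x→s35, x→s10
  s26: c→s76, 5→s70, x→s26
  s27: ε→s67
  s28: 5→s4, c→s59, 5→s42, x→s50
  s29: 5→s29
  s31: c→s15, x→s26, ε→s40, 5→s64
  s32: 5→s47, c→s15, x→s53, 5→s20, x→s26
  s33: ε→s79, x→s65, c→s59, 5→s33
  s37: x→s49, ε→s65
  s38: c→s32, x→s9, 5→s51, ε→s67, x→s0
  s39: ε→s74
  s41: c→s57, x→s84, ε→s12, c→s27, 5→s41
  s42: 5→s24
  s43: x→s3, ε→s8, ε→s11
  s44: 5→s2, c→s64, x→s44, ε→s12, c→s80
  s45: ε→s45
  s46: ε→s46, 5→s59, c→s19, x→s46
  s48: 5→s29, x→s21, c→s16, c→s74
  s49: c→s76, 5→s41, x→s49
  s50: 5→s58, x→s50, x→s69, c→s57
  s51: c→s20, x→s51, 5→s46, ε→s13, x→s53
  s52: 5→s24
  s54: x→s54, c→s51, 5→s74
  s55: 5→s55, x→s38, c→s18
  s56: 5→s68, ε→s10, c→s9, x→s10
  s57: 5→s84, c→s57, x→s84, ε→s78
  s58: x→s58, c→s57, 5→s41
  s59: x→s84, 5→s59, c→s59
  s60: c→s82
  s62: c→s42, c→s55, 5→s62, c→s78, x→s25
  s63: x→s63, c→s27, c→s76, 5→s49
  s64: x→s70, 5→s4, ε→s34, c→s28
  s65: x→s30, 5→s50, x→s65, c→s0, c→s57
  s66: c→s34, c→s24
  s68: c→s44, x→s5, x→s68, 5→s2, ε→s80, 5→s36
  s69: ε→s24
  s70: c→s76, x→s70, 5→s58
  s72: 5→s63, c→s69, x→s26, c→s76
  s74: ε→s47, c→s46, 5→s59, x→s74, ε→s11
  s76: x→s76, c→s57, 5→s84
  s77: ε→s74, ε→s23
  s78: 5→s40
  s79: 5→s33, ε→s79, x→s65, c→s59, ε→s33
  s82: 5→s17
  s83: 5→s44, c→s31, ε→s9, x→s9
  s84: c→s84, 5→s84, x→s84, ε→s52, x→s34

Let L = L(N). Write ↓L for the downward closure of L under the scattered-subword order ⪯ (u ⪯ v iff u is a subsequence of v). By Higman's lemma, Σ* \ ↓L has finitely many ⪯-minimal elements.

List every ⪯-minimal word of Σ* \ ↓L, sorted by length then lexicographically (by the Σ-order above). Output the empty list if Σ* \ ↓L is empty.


Antichain: [x555x, ccxc5, ccccx, xx55cx].

|Q|=85, |F|=41, |δ|=215 (44 ε).
min D↑ (36 st, q0=0, F={26}): 0:x→1,5→0,c→2 1:x→3,5→4,c→5 2:x→5,5→2,c→6 3:x→3,5→7,c→8 4:x→4,5→9,c→10 5:x→8,5→10,c→11 6:x→12,5→6,c→13 7:x→7,5→14,c→15 8:x→8,5→15,c→16 9:x→9,5→17,c→18 10:x→10,5→18,c→19 11:x→20,5→19,c→21 12:x→20,5→22,c→23 13:x→24,5→13,c→17 14:x→14,5→17,c→17 15:x→15,5→14,c→25 16:x→20,5→25,c→21 17:x→26,5→17,c→17 18:x→18,5→17,c→27 19:x→22,5→27,c→28 20:x→20,5→29,c→23 21:x→24,5→28,c→17 22:x→22,5→30,c→23 23:x→23,5→26,c→31 24:x→24,5→32,c→31 25:x→29,5→33,c→28 26:x→26,5→26,c→26 27:x→30,5→17,c→33 28:x→32,5→33,c→17 29:x→29,5→34,c→23 30:x→30,5→35,c→23 31:x→26,5→26,c→31 32:x→32,5→34,c→31 33:x→34,5→17,c→17 34:x→34,5→35,c→31 35:x→26,5→35,c→31 (ε-aug+det+¬).
'x555x': run [65, 60, 45, 30, 14, 4] end={s24,s34,s52,s84} rej; 5/5 del acc.
'ccxc5': N↓-sim [65, 50, 39, 24, 12, 5] end={s24,s34,s40,s52,s84} — reject; 5/5 single-dels accept.
'ccccx': |S_i|=[65, 50, 39, 25, 11, 4] end={s24,s34,s52,s84} ∉↓L; 5/5 deletions ∈↓L.
'xx55cx': run [65, 60, 56, 39, 19, 10, 4] end={s24,s34,s52,s84} rej; 6/6 del acc.
4 obstructions.


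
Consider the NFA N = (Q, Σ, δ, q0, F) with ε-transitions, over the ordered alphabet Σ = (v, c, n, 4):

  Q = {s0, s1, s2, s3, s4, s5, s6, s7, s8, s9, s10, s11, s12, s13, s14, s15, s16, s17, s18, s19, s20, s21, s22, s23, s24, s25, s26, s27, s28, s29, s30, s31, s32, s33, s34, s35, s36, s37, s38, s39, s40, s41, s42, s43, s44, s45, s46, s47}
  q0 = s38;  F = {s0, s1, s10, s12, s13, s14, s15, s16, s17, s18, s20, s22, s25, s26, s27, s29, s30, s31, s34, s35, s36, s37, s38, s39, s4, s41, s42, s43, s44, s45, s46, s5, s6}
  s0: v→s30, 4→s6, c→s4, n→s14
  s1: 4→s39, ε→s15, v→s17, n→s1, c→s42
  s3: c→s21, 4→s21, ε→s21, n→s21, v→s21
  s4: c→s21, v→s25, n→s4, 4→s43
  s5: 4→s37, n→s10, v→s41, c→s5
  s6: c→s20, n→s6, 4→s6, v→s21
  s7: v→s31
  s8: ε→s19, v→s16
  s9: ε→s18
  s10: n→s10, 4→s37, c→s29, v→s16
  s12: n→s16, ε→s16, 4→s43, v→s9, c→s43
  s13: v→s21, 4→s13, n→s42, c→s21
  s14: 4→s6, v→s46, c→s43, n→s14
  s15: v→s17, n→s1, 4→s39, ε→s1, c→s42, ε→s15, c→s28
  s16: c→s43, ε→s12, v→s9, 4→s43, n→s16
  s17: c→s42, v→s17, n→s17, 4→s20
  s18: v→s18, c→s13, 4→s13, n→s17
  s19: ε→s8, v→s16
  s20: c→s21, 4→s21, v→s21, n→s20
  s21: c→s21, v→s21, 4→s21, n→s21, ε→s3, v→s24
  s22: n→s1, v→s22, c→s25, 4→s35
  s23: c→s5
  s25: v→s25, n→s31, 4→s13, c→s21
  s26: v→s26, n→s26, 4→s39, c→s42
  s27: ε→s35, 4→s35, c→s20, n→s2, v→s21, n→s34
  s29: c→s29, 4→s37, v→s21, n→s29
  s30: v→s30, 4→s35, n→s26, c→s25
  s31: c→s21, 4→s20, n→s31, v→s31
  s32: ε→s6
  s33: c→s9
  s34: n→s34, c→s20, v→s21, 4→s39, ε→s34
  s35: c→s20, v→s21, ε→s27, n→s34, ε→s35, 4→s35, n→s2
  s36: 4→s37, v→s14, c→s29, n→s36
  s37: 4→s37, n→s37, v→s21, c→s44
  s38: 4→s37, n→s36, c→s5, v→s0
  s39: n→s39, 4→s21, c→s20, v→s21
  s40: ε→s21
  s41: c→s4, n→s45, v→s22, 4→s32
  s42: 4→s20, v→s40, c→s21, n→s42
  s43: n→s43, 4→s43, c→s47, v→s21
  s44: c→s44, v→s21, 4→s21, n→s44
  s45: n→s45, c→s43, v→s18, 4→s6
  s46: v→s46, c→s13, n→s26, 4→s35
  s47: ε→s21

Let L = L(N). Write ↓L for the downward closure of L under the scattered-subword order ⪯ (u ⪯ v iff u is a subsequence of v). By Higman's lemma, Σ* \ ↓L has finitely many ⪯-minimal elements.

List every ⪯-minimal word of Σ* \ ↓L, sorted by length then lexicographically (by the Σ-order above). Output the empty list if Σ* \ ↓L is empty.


|Q|=48, |F|=33, |δ|=166 (17 ε).
min D↑ (31 st, q0=0, F={12}): 0:v→1,c→2,n→3,4→4 1:v→5,c→6,n→7,4→8 2:v→9,c→2,n→10,4→4 3:v→7,c→11,n→3,4→4 4:v→12,c→13,n→4,4→4 5:v→5,c→14,n→15,4→16 6:v→14,c→12,n→6,4→17 7:v→18,c→17,n→7,4→8 8:v→12,c→19,n→8,4→8 9:v→20,c→6,n→21,4→8 10:v→22,c→11,n→10,4→4 11:v→12,c→11,n→11,4→4 12:v→12,c→12,n→12,4→12 13:v→12,c→13,n→13,4→12 14:v→14,c→12,n→23,4→24 15:v→15,c→25,n→15,4→26 16:v→12,c→19,n→27,4→16 17:v→12,c→12,n→17,4→17 18:v→18,c→24,n→15,4→16 19:v→12,c→12,n→19,4→12 20:v→20,c→14,n→28,4→16 21:v→29,c→17,n→21,4→8 22:v→29,c→17,n→22,4→17 23:v→23,c→12,n→23,4→19 24:v→12,c→12,n→25,4→24 25:v→12,c→12,n→25,4→19 26:v→12,c→19,n→26,4→12 27:v→12,c→19,n→27,4→26 28:v→30,c→25,n→28,4→26 29:v→29,c→24,n→30,4→24 30:v→30,c→25,n→30,4→19 [Hopcroft].
'4v': N↓-sim [42, 18, 4] end={s21,s24,s3,s40} ∉↓L; 2/2 deletions ∈↓L.
'vcc': N↓-sim [42, 35, 13, 4] end={s21,s24,s3,s47} — reject; 3/3 del acc.
'ncv': run [42, 35, 13, 4] end={s21,s24,s3,s40} rej; 3/3 single-dels accept.
'4c4': |S_i|=[42, 18, 6, 3] end={s21,s24,s3} ∉↓L; 3/3 deletions ∈↓L.
'vvn44': run [42, 35, 24, 15, 5, 3] end={s21,s24,s3} ∉↓L; 5/5 del acc.
'cnv4c': |S_i|=[42, 35, 29, 16, 9, 4] end={s21,s24,s3,s47} — reject; 5/5 single-dels accept.
6 obstructions.

A = [4v, vcc, ncv, 4c4, vvn44, cnv4c].


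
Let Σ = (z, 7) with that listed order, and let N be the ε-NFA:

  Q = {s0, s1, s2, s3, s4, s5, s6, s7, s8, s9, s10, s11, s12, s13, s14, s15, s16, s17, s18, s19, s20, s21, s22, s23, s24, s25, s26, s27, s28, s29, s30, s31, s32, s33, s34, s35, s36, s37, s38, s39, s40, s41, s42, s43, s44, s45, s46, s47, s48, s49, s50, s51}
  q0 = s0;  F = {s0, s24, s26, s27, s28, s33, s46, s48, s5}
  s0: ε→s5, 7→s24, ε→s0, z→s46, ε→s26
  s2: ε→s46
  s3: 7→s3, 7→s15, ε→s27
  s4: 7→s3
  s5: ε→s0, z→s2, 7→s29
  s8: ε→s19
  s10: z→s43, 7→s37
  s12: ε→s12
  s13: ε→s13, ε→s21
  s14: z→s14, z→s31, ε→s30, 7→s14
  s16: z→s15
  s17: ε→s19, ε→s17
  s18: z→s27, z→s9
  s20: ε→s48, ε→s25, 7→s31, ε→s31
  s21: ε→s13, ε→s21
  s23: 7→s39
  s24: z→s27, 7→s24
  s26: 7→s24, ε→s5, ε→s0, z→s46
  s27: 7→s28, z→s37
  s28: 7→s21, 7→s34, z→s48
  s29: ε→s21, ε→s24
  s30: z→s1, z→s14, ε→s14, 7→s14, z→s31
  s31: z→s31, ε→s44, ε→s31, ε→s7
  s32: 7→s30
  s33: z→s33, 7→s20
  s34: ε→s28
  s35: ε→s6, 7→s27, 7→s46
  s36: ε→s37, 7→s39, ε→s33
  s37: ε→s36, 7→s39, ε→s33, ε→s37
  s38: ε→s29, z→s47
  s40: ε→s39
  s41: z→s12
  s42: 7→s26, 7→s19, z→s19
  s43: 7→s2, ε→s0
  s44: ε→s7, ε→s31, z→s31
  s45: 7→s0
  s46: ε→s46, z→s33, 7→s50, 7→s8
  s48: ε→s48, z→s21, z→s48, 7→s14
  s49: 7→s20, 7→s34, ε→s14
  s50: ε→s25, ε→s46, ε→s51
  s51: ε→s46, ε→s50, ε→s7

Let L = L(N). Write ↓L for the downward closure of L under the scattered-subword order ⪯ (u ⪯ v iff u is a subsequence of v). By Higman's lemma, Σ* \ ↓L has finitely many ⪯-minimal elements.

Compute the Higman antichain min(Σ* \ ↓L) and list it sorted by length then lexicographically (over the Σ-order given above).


|Q|=52, |F|=9, |δ|=101 (47 ε).
min D↑ (8 st, q0=0, F={7}): 0:z→1,7→2 1:z→3,7→1 2:z→4,7→2 3:z→3,7→5 4:z→3,7→6 5:z→5,7→7 6:z→5,7→6 7:z→7,7→7.
'zz77': run [29, 24, 15, 12, 6] end={s1,s14,s30,s31,s44,s7} ∉↓L; 4/4 single-dels accept.
'7z7z7': N↓-sim [29, 25, 18, 14, 9, 6] end={s1,s14,s30,s31,s44,s7} ∉↓L; 5/5 deletions ∈↓L.
2 words, ⪯-incomp.

A = [zz77, 7z7z7].


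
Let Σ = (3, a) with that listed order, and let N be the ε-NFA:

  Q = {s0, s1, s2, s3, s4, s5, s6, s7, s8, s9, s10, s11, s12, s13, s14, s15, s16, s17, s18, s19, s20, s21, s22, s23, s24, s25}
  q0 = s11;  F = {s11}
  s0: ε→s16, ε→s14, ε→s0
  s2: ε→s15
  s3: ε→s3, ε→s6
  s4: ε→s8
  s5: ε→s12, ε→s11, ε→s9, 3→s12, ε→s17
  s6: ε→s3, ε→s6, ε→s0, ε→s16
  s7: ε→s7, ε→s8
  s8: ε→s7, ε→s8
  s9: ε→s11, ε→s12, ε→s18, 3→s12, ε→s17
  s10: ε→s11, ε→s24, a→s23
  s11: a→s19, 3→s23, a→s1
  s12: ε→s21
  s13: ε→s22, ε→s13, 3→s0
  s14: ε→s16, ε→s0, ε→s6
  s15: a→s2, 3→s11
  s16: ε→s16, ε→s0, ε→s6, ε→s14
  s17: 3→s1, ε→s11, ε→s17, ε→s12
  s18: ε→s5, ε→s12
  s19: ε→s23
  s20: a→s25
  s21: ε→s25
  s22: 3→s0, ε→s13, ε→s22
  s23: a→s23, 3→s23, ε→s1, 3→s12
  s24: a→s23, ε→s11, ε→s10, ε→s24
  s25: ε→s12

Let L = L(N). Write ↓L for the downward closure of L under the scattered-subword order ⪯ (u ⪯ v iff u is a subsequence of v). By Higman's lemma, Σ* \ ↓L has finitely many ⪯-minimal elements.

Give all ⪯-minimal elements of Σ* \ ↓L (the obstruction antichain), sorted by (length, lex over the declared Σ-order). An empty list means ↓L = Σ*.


min(Σ*\↓L) = [3, a].

|Q|=26, |F|=1, |δ|=65 (49 ε).
min D↑ (2 st, q0=0, F={1}): 0:3→1,a→1 1:3→1,a→1 (ε-aug+det+¬).
'3': |S_i|=[7, 5] end={s1,s12,s21,s23,s25} ∉↓L; 1/1 del acc.
'a': N↓-sim [7, 6] end={s1,s12,s19,s21,s23,s25} rej; 1/1 deletions ∈↓L.
2 words, ⪯-incomp.


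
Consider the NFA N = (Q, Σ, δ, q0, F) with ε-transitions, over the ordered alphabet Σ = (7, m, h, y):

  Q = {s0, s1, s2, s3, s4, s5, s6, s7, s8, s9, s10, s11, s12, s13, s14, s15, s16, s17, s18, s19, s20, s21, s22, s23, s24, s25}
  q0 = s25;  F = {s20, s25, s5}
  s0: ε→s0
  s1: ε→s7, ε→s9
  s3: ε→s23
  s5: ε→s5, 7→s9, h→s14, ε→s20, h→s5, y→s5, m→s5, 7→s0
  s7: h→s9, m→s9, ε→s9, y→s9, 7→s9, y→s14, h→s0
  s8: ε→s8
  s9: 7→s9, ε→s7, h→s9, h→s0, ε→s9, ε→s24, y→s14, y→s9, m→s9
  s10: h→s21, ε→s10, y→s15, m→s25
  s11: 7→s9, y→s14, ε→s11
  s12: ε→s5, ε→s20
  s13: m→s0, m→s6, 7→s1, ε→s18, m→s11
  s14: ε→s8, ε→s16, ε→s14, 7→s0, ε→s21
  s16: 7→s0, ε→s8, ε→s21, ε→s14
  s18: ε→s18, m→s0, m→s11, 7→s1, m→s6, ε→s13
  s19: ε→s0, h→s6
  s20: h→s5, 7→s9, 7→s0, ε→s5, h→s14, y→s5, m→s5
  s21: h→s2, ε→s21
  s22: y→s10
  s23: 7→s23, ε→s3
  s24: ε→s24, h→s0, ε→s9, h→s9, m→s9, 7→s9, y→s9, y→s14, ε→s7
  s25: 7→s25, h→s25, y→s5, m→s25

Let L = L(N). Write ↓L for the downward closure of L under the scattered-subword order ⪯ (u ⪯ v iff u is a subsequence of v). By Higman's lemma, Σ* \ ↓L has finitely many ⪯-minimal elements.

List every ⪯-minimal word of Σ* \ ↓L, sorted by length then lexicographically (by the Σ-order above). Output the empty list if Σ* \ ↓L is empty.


|Q|=26, |F|=3, |δ|=85 (32 ε).
min D↑ (3 st, q0=0, F={2}): 0:7→0,m→0,h→0,y→1 1:7→2,m→1,h→1,y→1 2:7→2,m→2,h→2,y→2 [Hopcroft].
'y7': run [12, 11, 9] end={s0,s14,s16,s2,s21,s24,s7,s8,s9} — reject; 2/2 single-dels accept.
1 words, ⪯-incomp.

min(Σ*\↓L) = [y7].


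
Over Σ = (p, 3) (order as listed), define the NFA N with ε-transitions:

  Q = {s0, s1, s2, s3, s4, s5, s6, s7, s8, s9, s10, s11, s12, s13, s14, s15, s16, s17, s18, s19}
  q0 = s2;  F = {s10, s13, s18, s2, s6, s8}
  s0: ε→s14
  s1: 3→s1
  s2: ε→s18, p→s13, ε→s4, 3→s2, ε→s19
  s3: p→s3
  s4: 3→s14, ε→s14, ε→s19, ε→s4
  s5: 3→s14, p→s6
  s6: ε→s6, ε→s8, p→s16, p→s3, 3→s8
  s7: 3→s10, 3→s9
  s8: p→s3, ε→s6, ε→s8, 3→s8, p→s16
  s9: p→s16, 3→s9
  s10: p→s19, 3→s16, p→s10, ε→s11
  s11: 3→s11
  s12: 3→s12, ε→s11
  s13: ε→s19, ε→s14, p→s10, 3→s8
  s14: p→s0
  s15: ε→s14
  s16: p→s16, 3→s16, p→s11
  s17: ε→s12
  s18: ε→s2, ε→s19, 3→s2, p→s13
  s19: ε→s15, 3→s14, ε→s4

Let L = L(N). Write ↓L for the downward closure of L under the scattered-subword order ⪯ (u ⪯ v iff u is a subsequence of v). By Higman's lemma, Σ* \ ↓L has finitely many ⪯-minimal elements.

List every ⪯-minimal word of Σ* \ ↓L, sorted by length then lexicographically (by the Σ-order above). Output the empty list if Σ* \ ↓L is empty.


|Q|=20, |F|=6, |δ|=52 (21 ε).
min D↑ (5 st, q0=0, F={4}): 0:p→1,3→0 1:p→2,3→3 2:p→2,3→4 3:p→4,3→3 4:p→4,3→4 [Hopcroft].
'pp3': |S_i|=[14, 12, 9, 4] end={s0,s11,s14,s16} — reject; 3/3 single-dels accept.
'p3p': run [14, 12, 7, 5] end={s0,s11,s14,s16,s3} — reject; 3/3 single-dels accept.
2 words, ⪯-incomp.

A = [pp3, p3p].


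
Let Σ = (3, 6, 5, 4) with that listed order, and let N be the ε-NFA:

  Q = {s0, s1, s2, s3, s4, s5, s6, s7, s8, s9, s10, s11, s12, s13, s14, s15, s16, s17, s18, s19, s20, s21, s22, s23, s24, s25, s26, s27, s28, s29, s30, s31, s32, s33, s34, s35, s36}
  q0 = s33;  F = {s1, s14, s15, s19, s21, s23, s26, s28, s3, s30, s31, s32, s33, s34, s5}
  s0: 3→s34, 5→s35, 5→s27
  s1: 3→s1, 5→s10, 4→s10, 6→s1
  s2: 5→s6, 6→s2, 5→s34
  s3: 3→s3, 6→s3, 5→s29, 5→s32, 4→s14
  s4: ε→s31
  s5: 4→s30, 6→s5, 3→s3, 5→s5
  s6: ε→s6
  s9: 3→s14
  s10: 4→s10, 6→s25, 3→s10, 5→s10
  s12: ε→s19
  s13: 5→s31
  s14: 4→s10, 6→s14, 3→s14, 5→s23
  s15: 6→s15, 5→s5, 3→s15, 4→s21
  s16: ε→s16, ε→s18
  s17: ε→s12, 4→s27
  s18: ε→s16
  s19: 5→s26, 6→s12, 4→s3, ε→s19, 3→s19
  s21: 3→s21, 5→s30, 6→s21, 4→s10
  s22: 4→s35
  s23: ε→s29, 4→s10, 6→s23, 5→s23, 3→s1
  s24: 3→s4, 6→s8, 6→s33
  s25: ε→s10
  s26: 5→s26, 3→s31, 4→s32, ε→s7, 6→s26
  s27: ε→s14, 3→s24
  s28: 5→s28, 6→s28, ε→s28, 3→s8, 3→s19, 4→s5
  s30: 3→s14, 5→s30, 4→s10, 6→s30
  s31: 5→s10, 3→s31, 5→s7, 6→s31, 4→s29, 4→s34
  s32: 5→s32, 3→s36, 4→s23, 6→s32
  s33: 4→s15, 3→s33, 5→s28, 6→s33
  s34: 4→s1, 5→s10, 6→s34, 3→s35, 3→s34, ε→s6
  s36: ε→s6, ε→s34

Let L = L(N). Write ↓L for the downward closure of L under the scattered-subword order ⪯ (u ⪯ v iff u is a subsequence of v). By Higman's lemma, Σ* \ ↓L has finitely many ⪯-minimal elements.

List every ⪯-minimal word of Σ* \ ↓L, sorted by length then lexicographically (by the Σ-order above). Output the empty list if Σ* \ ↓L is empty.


A = [444, 53535].

|Q|=37, |F|=15, |δ|=99 (16 ε).
min D↑ (16 st, q0=0, F={9}): 0:3→0,6→0,5→1,4→2 1:3→3,6→1,5→1,4→4 2:3→2,6→2,5→4,4→5 3:3→3,6→3,5→6,4→7 4:3→7,6→4,5→4,4→8 5:3→5,6→5,5→8,4→9 6:3→10,6→6,5→6,4→11 7:3→7,6→7,5→11,4→12 8:3→12,6→8,5→8,4→9 9:3→9,6→9,5→9,4→9 10:3→10,6→10,5→9,4→13 11:3→13,6→11,5→11,4→14 12:3→12,6→12,5→14,4→9 13:3→13,6→13,5→9,4→15 14:3→15,6→14,5→14,4→9 15:3→15,6→15,5→9,4→9.
'444': N↓-sim [24, 16, 8, 2] end={s10,s25} — reject; 3/3 del acc.
'53535': |S_i|=[24, 21, 18, 13, 10, 3] end={s10,s25,s7} rej; 5/5 single-dels accept.
2 words, ⪯-incomp.


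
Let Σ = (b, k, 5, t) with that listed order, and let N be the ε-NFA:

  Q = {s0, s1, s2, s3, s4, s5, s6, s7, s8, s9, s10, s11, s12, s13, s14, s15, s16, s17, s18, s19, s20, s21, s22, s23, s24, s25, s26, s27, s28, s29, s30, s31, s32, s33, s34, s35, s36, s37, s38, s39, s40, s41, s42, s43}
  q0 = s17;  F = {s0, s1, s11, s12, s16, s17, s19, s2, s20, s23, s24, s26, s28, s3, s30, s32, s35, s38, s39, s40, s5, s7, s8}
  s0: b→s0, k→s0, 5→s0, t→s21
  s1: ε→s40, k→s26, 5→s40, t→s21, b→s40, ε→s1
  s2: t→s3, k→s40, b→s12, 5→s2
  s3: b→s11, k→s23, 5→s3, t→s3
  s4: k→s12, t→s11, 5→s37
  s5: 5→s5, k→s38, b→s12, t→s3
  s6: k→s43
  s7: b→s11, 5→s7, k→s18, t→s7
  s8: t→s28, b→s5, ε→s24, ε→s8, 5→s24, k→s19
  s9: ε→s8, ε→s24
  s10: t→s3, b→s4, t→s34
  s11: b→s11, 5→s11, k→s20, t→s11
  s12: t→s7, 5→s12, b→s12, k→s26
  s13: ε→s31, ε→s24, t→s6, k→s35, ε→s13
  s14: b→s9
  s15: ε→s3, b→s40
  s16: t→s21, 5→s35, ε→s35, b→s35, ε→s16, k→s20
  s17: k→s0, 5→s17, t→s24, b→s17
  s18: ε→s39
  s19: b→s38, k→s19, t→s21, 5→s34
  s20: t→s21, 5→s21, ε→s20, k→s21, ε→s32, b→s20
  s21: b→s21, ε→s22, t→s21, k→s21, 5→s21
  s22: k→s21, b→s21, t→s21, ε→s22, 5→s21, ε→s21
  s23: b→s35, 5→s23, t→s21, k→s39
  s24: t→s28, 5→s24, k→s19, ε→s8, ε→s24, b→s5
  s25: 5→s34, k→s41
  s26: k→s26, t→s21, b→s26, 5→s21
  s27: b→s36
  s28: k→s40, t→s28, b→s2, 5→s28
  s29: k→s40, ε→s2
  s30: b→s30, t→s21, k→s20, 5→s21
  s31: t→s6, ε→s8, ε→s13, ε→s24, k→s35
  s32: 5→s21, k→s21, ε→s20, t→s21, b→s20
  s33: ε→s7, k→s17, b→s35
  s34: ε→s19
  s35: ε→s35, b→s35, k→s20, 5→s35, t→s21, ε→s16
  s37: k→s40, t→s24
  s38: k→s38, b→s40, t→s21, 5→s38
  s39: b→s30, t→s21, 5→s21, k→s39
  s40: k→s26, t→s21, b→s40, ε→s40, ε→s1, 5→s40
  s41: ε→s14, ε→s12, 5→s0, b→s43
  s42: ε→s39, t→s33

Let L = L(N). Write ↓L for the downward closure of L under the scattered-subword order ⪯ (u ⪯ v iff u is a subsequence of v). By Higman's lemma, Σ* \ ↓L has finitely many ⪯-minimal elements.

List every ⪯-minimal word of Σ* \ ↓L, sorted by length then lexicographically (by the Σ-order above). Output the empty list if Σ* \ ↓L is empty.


|Q|=44, |F|=23, |δ|=158 (34 ε).
min D↑ (20 st, q0=0, F={3}): 0:b→0,k→1,5→0,t→2 1:b→1,k→1,5→1,t→3 2:b→4,k→5,5→2,t→6 3:b→3,k→3,5→3,t→3 4:b→7,k→8,5→4,t→9 5:b→8,k→5,5→5,t→3 6:b→10,k→11,5→6,t→6 7:b→7,k→12,5→7,t→13 8:b→11,k→8,5→8,t→3 9:b→14,k→15,5→9,t→9 10:b→7,k→11,5→10,t→9 11:b→11,k→12,5→11,t→3 12:b→12,k→12,5→3,t→3 13:b→14,k→16,5→13,t→13 14:b→14,k→17,5→14,t→14 15:b→18,k→16,5→15,t→3 16:b→19,k→16,5→3,t→3 17:b→17,k→3,5→3,t→3 18:b→18,k→17,5→18,t→3 19:b→19,k→17,5→3,t→3.
'kt': N↓-sim [27, 17, 2] end={s21,s22} rej; 2/2 del acc.
'tbbk5': N↓-sim [27, 25, 20, 15, 8, 2] end={s21,s22} rej; 5/5 del acc.
'ttkk5': run [27, 25, 19, 13, 7, 2] end={s21,s22} rej; 5/5 del acc.
'tbtbkk': run [27, 25, 20, 13, 8, 4, 2] end={s21,s22} rej; 6/6 del acc.
4 obstructions.

Antichain: [kt, tbbk5, ttkk5, tbtbkk].


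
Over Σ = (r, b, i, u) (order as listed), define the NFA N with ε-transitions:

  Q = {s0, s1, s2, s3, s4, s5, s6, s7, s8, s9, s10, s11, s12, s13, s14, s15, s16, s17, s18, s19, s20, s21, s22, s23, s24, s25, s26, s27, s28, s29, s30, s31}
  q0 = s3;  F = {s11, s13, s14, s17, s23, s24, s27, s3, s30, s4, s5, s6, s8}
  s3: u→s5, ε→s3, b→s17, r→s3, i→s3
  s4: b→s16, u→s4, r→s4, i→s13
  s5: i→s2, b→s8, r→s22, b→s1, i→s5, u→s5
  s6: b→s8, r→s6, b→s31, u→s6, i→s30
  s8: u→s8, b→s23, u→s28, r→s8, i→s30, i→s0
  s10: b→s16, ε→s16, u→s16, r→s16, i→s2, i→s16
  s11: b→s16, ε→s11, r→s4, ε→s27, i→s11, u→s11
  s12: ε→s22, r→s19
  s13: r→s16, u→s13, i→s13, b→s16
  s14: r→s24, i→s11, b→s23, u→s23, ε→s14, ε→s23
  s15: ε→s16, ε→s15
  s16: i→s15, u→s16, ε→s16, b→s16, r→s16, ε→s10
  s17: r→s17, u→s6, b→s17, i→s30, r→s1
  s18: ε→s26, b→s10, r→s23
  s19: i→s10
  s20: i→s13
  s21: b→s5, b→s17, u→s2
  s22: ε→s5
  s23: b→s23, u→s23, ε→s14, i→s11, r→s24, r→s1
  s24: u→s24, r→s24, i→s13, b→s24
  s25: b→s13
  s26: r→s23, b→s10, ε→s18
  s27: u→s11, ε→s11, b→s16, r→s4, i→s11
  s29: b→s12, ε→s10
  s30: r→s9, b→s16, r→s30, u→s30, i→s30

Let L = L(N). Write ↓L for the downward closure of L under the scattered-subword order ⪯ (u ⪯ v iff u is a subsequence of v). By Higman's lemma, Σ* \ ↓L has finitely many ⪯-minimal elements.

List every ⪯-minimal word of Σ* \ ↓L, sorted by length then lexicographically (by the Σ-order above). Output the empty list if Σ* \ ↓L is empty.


A = [bib, ubbrir].

|Q|=32, |F|=13, |δ|=98 (17 ε).
min D↑ (12 st, q0=0, F={6}): 0:r→0,b→1,i→0,u→2 1:r→1,b→1,i→3,u→4 2:r→2,b→5,i→2,u→2 3:r→3,b→6,i→3,u→3 4:r→4,b→5,i→3,u→4 5:r→5,b→7,i→3,u→5 6:r→6,b→6,i→6,u→6 7:r→8,b→7,i→9,u→7 8:r→8,b→8,i→10,u→8 9:r→11,b→6,i→9,u→9 10:r→6,b→6,i→10,u→10 11:r→11,b→6,i→10,u→11.
'bib': N↓-sim [23, 20, 11, 4] end={s10,s15,s16,s2} rej; 3/3 single-dels accept.
'ubbrir': |S_i|=[23, 21, 18, 12, 8, 5, 4] end={s10,s15,s16,s2} ∉↓L; 6/6 deletions ∈↓L.
2 minimals (antichain).


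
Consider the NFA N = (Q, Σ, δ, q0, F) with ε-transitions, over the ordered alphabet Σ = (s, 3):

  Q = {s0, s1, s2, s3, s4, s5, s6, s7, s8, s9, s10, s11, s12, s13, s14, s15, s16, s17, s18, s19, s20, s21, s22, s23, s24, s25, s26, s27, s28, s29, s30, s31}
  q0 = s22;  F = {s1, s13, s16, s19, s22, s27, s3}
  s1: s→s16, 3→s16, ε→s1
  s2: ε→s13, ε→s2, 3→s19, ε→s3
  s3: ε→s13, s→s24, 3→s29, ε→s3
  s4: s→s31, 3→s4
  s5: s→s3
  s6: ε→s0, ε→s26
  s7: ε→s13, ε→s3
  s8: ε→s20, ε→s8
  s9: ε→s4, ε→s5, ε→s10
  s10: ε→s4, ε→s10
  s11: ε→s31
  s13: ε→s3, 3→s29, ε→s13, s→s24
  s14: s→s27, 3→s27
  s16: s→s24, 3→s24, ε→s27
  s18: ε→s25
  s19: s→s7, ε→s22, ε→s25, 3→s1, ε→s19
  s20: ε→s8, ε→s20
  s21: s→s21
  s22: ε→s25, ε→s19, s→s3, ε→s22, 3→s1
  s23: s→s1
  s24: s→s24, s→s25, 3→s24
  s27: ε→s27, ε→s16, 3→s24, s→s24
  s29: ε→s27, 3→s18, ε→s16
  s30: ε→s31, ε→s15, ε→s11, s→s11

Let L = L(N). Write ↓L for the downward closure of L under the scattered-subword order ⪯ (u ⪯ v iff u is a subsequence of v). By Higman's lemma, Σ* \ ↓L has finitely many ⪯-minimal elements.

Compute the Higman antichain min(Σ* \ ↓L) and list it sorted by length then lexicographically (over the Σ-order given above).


Antichain: [ss, s33, 3s3, 33s, 333].

|Q|=32, |F|=7, |δ|=64 (37 ε).
min D↑ (5 st, q0=0, F={3}): 0:s→1,3→2 1:s→3,3→4 2:s→4,3→4 3:s→3,3→3 4:s→3,3→3 [Hopcroft].
'ss': run [12, 9, 2] end={s24,s25} — reject; 2/2 del acc.
's33': run [12, 9, 6, 3] end={s18,s24,s25} — reject; 3/3 del acc.
'3s3': run [12, 7, 4, 2] end={s24,s25} ∉↓L; 3/3 deletions ∈↓L.
'33s': N↓-sim [12, 7, 5, 2] end={s24,s25} ∉↓L; 3/3 del acc.
'333': run [12, 7, 5, 2] end={s24,s25} — reject; 3/3 deletions ∈↓L.
5 minimals (antichain).


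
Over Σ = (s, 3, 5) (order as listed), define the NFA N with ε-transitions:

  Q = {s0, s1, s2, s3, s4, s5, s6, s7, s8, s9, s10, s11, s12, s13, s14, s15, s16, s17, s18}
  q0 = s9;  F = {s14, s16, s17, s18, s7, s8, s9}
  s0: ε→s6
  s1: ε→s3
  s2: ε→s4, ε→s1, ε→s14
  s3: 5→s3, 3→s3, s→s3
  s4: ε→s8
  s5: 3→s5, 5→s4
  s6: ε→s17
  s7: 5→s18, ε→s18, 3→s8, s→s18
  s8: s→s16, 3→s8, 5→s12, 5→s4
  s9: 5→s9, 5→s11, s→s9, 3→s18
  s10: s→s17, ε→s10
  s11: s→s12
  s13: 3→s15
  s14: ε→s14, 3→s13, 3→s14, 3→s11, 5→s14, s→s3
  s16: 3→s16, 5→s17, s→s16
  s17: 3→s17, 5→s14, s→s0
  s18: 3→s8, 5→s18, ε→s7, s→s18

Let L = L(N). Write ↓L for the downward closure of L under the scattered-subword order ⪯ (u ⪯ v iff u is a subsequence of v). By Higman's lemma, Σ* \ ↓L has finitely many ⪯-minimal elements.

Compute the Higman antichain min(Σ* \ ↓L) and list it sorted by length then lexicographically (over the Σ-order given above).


A = [33s55s].

|Q|=19, |F|=7, |δ|=44 (11 ε).
min D↑ (7 st, q0=0, F={6}): 0:s→0,3→1,5→0 1:s→1,3→2,5→1 2:s→3,3→2,5→2 3:s→3,3→3,5→4 4:s→4,3→4,5→5 5:s→6,3→5,5→5 6:s→6,3→6,5→6.
'33s55s': run [15, 14, 12, 10, 9, 6, 2] end={s12,s3} rej; 6/6 deletions ∈↓L.
1 minimals (antichain).
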